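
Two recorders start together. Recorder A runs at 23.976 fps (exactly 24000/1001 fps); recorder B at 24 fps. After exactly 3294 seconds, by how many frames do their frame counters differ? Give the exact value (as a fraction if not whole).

A emits 24000/1001 × 3294 = 79056000/1001 frames; B emits 24 × 3294 = 79056.
Difference = 79056/1001 frames (≈ 78.9770); B is ahead of A.

79056/1001 frames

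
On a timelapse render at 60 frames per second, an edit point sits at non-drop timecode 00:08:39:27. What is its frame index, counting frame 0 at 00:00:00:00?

31167

Total seconds to the label: (0 × 3600 + 8 × 60 + 39) = 519.
Frame index = 519 × 60 + 27 = 31167.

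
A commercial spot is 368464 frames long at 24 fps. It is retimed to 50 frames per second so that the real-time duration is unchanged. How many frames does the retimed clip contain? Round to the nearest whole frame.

Frames at target rate = 368464 × (50) / (24) = 2302900/3 ≈ 767633.333.
Nearest whole frame: 767633.

767633 frames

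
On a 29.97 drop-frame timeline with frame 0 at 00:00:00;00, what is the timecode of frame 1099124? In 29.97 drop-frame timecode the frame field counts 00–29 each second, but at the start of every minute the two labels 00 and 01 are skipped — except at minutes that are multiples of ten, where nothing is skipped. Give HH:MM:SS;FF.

Each 10-minute DF block holds 10 × 60 × 30 − 9 × 2 = 17982 frames. 1099124 ÷ 17982 → 61 full blocks, remainder 2222.
Within the partial block the first minute is 1800 frames and each further minute 1798, so 1 further minute boundary passed. Total skipped labels = 18 × 61 + 2 × 1 = 1100.
Non-drop label index = 1099124 + 1100 = 1100224; at 30 labels/s that is 10:11:14:04, i.e. DF 10:11:14;04.

10:11:14;04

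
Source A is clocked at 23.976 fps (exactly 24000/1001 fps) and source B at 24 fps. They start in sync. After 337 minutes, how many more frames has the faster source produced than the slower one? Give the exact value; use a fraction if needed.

337 min = 20220 s.
A emits 24000/1001 × 20220 = 485280000/1001 frames; B emits 24 × 20220 = 485280.
Difference = 485280/1001 frames (≈ 484.7952); B is ahead of A.

485280/1001 frames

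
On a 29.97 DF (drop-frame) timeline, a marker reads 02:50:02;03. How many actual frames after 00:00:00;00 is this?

Complete 10-minute blocks: 17, each 17982 frames → 305694.
Remaining 0 whole minutes in the current block: 0 frames.
Within the current minute: 2 × 30 + 3 = 63. Total = 305694 + 0 + 63 = 305757.

305757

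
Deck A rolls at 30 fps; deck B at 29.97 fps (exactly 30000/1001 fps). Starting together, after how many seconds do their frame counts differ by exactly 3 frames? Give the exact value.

The gap grows by |30000/1001 − 30| = 30/1001 frames per second.
Time for a 3-frame gap: 3 ÷ (30/1001) = 100.1 s.

100.1 seconds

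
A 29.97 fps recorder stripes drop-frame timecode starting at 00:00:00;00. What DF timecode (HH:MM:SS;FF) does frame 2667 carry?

00:01:28;29

Ten DF minutes hold 17982 frames, so frame 2667 lies in block 0 (frames 0–17981) with 2667 frames into that block.
The block's first minute is 1800 frames and the rest 1798 each; 2667 frames reaches minute 1, so 0 × 18 + 1 × 2 = 2 labels have been skipped so far.
Adding those back, label number 2667 + 2 = 2669 at 30 labels/s is 88 s + 29 f = 0 h 1 min 28 s frame 29, i.e. 00:01:28;29.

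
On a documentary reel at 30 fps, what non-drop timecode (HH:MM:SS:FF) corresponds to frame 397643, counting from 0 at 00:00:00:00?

397643 ÷ 30 = 13254 full seconds, remainder 23 frames.
13254 s = 3 h 40 min 54 s.
Timecode: 03:40:54:23.

03:40:54:23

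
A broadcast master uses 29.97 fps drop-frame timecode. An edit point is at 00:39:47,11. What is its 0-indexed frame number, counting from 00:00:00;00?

71549

As if non-drop at 30 labels/s: (0 × 3600 + 39 × 60 + 47) × 30 + 11 = 71621.
Minute boundaries passed: 39; those not divisible by 10: 39 − 3 = 36; dropped labels = 2 × 36 = 72.
Actual frame index = 71621 − 72 = 71549.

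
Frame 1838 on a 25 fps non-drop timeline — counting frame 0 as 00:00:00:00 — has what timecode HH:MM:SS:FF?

00:01:13:13

1838 ÷ 25 = 73 full seconds, remainder 13 frames.
73 s = 0 h 1 min 13 s.
Timecode: 00:01:13:13.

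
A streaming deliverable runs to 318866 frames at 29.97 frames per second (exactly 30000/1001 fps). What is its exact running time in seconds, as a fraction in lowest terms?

159592433/15000 seconds

Running time = 318866 ÷ (30000/1001) = 318866 × 1001/30000 = 159592433/15000 s.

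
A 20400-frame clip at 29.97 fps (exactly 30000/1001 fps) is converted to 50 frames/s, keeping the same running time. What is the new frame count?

34034 frames

Target frames = source frames × (target rate / source rate) = 20400 × (50)/(30000/1001) = 20400 × 1001/600 = 34034.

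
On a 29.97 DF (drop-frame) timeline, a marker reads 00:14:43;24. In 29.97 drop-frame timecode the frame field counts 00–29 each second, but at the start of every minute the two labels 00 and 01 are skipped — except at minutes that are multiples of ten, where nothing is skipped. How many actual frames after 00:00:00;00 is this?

26488

As if non-drop at 30 labels/s: (0 × 3600 + 14 × 60 + 43) × 30 + 24 = 26514.
Minute boundaries passed: 14; those not divisible by 10: 14 − 1 = 13; dropped labels = 2 × 13 = 26.
Actual frame index = 26514 − 26 = 26488.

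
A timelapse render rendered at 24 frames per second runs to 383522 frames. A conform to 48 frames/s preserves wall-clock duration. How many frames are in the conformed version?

767044 frames

Frames at target rate = 383522 × (48) / (24) = 767044.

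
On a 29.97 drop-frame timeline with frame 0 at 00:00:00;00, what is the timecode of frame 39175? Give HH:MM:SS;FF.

00:21:47;03

Each 10-minute DF block holds 10 × 60 × 30 − 9 × 2 = 17982 frames. 39175 ÷ 17982 → 2 full blocks, remainder 3211.
Within the partial block the first minute is 1800 frames and each further minute 1798, so 1 further minute boundary passed. Total skipped labels = 18 × 2 + 2 × 1 = 38.
Non-drop label index = 39175 + 38 = 39213; at 30 labels/s that is 00:21:47:03, i.e. DF 00:21:47;03.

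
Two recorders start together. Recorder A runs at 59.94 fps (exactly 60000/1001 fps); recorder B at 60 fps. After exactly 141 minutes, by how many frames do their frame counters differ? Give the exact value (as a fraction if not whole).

141 min = 8460 s.
A emits 60000/1001 × 8460 = 507600000/1001 frames; B emits 60 × 8460 = 507600.
Difference = 507600/1001 frames (≈ 507.0929); B is ahead of A.

507600/1001 frames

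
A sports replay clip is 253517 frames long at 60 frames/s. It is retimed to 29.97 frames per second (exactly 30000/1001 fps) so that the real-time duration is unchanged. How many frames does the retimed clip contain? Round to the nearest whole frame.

126632 frames

Frames at target rate = 253517 × (30000/1001) / (60) = 11523500/91 ≈ 126631.868.
Nearest whole frame: 126632.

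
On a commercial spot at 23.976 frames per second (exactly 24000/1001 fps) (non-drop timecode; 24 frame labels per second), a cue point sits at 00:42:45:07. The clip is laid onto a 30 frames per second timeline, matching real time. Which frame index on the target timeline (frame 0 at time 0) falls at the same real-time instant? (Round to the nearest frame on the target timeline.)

frame 77036

Source frame index: (0×3600 + 42×60 + 45) × 24 + 7 = 61567.
Real time: 61567 / (24000/1001) = 61628567/24000 s.
Target frame: (61628567/24000) × (30) = 61628567/800 ≈ 77035.709 → 77036.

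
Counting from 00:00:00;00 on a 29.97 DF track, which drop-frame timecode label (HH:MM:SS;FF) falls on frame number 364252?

Ten DF minutes hold 17982 frames, so frame 364252 lies in block 20 (frames 359640–377621) with 4612 frames into that block.
The block's first minute is 1800 frames and the rest 1798 each; 4612 frames reaches minute 2, so 20 × 18 + 2 × 2 = 364 labels have been skipped so far.
Adding those back, label number 364252 + 364 = 364616 at 30 labels/s is 12153 s + 26 f = 3 h 22 min 33 s frame 26, i.e. 03:22:33;26.

03:22:33;26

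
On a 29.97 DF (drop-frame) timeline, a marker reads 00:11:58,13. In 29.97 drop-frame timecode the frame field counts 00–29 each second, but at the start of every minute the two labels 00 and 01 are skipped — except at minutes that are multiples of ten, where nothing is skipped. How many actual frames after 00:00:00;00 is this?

As if non-drop at 30 labels/s: (0 × 3600 + 11 × 60 + 58) × 30 + 13 = 21553.
Minute boundaries passed: 11; those not divisible by 10: 11 − 1 = 10; dropped labels = 2 × 10 = 20.
Actual frame index = 21553 − 20 = 21533.

21533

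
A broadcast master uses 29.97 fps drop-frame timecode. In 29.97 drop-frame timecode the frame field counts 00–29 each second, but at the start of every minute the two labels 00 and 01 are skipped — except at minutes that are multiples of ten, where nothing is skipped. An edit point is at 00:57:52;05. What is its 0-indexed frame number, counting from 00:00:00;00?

104061

As if non-drop at 30 labels/s: (0 × 3600 + 57 × 60 + 52) × 30 + 5 = 104165.
Minute boundaries passed: 57; those not divisible by 10: 57 − 5 = 52; dropped labels = 2 × 52 = 104.
Actual frame index = 104165 − 104 = 104061.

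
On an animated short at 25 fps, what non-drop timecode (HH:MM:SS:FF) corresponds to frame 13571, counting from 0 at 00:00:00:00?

13571 ÷ 25 = 542 full seconds, remainder 21 frames.
542 s = 0 h 9 min 2 s.
Timecode: 00:09:02:21.

00:09:02:21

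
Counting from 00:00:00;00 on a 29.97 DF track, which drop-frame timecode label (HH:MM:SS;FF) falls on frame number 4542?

Ten DF minutes hold 17982 frames, so frame 4542 lies in block 0 (frames 0–17981) with 4542 frames into that block.
The block's first minute is 1800 frames and the rest 1798 each; 4542 frames reaches minute 2, so 0 × 18 + 2 × 2 = 4 labels have been skipped so far.
Adding those back, label number 4542 + 4 = 4546 at 30 labels/s is 151 s + 16 f = 0 h 2 min 31 s frame 16, i.e. 00:02:31;16.

00:02:31;16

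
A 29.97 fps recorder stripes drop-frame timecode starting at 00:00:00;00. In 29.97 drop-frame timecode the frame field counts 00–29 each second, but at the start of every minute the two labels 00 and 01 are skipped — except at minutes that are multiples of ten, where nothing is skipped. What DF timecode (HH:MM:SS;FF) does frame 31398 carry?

00:17:27;20

Each 10-minute DF block holds 10 × 60 × 30 − 9 × 2 = 17982 frames. 31398 ÷ 17982 → 1 full block, remainder 13416.
Within the partial block the first minute is 1800 frames and each further minute 1798, so 7 further minute boundaries passed. Total skipped labels = 18 × 1 + 2 × 7 = 32.
Non-drop label index = 31398 + 32 = 31430; at 30 labels/s that is 00:17:27:20, i.e. DF 00:17:27;20.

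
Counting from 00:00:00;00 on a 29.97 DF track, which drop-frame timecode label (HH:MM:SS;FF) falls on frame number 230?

00:00:07;20

Ten DF minutes hold 17982 frames, so frame 230 lies in block 0 (frames 0–17981) with 230 frames into that block.
The block's first minute is 1800 frames and the rest 1798 each; 230 frames reaches minute 0, so 0 × 18 + 0 × 2 = 0 labels have been skipped so far.
Adding those back, label number 230 + 0 = 230 at 30 labels/s is 7 s + 20 f = 0 h 0 min 7 s frame 20, i.e. 00:00:07;20.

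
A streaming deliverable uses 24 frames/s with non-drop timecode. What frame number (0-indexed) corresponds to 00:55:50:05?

Total seconds to the label: (0 × 3600 + 55 × 60 + 50) = 3350.
Frame index = 3350 × 24 + 5 = 80405.

80405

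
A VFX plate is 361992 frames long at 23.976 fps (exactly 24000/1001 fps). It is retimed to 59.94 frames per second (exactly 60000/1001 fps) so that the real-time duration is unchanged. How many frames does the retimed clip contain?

Frames at target rate = 361992 × (60000/1001) / (24000/1001) = 904980.

904980 frames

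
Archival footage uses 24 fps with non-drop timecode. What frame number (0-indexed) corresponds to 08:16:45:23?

Total seconds to the label: (8 × 3600 + 16 × 60 + 45) = 29805.
Frame index = 29805 × 24 + 23 = 715343.

frame 715343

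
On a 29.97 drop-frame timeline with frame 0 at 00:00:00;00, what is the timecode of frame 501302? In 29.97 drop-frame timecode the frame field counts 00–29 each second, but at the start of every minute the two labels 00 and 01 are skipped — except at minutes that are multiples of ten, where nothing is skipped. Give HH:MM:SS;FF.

04:38:46;24

Ten DF minutes hold 17982 frames, so frame 501302 lies in block 27 (frames 485514–503495) with 15788 frames into that block.
The block's first minute is 1800 frames and the rest 1798 each; 15788 frames reaches minute 8, so 27 × 18 + 8 × 2 = 502 labels have been skipped so far.
Adding those back, label number 501302 + 502 = 501804 at 30 labels/s is 16726 s + 24 f = 4 h 38 min 46 s frame 24, i.e. 04:38:46;24.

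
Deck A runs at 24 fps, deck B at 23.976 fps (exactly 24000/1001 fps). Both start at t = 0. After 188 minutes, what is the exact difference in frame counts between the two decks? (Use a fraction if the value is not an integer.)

270720/1001 frames

188 min = 11280 s.
A emits 24 × 11280 = 270720 frames; B emits 24000/1001 × 11280 = 270720000/1001.
Difference = 270720/1001 frames (≈ 270.4496); B is behind A.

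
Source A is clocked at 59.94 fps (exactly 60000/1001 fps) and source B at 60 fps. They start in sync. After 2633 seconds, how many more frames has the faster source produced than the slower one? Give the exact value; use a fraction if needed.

A emits 60000/1001 × 2633 = 157980000/1001 frames; B emits 60 × 2633 = 157980.
Difference = 157980/1001 frames (≈ 157.8222); B is ahead of A.

157980/1001 frames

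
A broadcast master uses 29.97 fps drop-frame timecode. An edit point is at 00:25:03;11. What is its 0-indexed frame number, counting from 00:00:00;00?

45055

As if non-drop at 30 labels/s: (0 × 3600 + 25 × 60 + 3) × 30 + 11 = 45101.
Minute boundaries passed: 25; those not divisible by 10: 25 − 2 = 23; dropped labels = 2 × 23 = 46.
Actual frame index = 45101 − 46 = 45055.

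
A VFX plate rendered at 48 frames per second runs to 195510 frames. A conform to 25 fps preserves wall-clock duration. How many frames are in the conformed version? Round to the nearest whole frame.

Frames at target rate = 195510 × (25) / (48) = 814625/8 ≈ 101828.125.
Nearest whole frame: 101828.

101828 frames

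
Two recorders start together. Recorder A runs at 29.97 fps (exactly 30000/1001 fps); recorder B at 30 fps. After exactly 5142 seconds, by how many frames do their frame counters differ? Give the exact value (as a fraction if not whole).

154260/1001 frames

A emits 30000/1001 × 5142 = 154260000/1001 frames; B emits 30 × 5142 = 154260.
Difference = 154260/1001 frames (≈ 154.1059); B is ahead of A.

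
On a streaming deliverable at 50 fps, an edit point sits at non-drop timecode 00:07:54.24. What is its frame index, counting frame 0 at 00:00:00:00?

23724

Total seconds to the label: (0 × 3600 + 7 × 60 + 54) = 474.
Frame index = 474 × 50 + 24 = 23724.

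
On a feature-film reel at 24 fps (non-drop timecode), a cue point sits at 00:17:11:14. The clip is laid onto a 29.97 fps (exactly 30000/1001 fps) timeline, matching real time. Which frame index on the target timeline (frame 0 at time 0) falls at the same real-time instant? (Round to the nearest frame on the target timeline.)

frame 30917

Source frame index: (0×3600 + 17×60 + 11) × 24 + 14 = 24758.
Real time: 24758 / (24) = 12379/12 s.
Target frame: (12379/12) × (30000/1001) = 30947500/1001 ≈ 30916.583 → 30917.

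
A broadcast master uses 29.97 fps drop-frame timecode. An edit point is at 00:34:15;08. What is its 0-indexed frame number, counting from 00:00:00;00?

61596

As if non-drop at 30 labels/s: (0 × 3600 + 34 × 60 + 15) × 30 + 8 = 61658.
Minute boundaries passed: 34; those not divisible by 10: 34 − 3 = 31; dropped labels = 2 × 31 = 62.
Actual frame index = 61658 − 62 = 61596.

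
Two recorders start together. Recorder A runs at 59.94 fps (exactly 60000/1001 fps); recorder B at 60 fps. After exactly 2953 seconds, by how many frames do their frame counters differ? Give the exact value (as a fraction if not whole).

177180/1001 frames

A emits 60000/1001 × 2953 = 177180000/1001 frames; B emits 60 × 2953 = 177180.
Difference = 177180/1001 frames (≈ 177.0030); B is ahead of A.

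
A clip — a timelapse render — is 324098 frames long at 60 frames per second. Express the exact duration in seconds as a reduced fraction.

162049/30 seconds

Running time = 324098 ÷ (60) = 324098 × 1/60 = 162049/30 s.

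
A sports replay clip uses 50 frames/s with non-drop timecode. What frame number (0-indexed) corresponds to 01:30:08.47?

Total seconds to the label: (1 × 3600 + 30 × 60 + 8) = 5408.
Frame index = 5408 × 50 + 47 = 270447.

270447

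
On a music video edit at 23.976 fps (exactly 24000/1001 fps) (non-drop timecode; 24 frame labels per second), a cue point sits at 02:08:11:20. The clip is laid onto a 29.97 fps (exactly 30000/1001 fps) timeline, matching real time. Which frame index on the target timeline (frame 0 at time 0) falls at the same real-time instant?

frame 230755

Source frame index: (2×3600 + 8×60 + 11) × 24 + 20 = 184604.
Real time: 184604 / (24000/1001) = 46197151/6000 s.
Target frame: (46197151/6000) × (30000/1001) = 230755.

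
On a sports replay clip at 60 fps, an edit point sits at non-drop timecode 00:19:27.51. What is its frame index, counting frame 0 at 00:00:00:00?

Total seconds to the label: (0 × 3600 + 19 × 60 + 27) = 1167.
Frame index = 1167 × 60 + 51 = 70071.

frame 70071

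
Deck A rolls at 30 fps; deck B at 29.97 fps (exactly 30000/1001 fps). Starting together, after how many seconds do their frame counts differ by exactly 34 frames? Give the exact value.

17017/15 seconds

The gap grows by |30000/1001 − 30| = 30/1001 frames per second.
Time for a 34-frame gap: 34 ÷ (30/1001) = 17017/15 s.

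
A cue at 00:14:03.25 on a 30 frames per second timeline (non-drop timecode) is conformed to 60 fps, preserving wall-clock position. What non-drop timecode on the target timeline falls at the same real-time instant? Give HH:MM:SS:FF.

Source frame index: (0×3600 + 14×60 + 3) × 30 + 25 = 25315.
Real time: 25315 / (30) = 5063/6 s.
Target frame: (5063/6) × (60) = 50630.
At 60 labels/s: frame 50630 → 00:14:03:50.

00:14:03:50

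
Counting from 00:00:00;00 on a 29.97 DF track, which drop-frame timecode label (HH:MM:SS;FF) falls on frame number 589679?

05:27:55;19

Each 10-minute DF block holds 10 × 60 × 30 − 9 × 2 = 17982 frames. 589679 ÷ 17982 → 32 full blocks, remainder 14255.
Within the partial block the first minute is 1800 frames and each further minute 1798, so 7 further minute boundaries passed. Total skipped labels = 18 × 32 + 2 × 7 = 590.
Non-drop label index = 589679 + 590 = 590269; at 30 labels/s that is 05:27:55:19, i.e. DF 05:27:55;19.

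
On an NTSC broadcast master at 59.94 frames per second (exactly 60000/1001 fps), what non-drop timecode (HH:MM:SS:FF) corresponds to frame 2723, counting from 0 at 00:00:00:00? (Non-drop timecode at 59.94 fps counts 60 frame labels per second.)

2723 ÷ 60 = 45 full seconds, remainder 23 frames.
45 s = 0 h 0 min 45 s.
Timecode: 00:00:45:23.

00:00:45:23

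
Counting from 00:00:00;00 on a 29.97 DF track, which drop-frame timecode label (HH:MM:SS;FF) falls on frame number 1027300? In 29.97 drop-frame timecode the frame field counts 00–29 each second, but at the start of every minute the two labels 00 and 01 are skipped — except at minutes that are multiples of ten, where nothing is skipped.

Each 10-minute DF block holds 10 × 60 × 30 − 9 × 2 = 17982 frames. 1027300 ÷ 17982 → 57 full blocks, remainder 2326.
Within the partial block the first minute is 1800 frames and each further minute 1798, so 1 further minute boundary passed. Total skipped labels = 18 × 57 + 2 × 1 = 1028.
Non-drop label index = 1027300 + 1028 = 1028328; at 30 labels/s that is 09:31:17:18, i.e. DF 09:31:17;18.

09:31:17;18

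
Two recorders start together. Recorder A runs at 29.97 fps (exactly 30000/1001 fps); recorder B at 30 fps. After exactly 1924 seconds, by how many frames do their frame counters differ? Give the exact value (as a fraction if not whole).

A emits 30000/1001 × 1924 = 4440000/77 frames; B emits 30 × 1924 = 57720.
Difference = 4440/77 frames (≈ 57.6623); B is ahead of A.

4440/77 frames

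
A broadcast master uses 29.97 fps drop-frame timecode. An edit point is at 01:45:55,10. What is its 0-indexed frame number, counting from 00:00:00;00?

As if non-drop at 30 labels/s: (1 × 3600 + 45 × 60 + 55) × 30 + 10 = 190660.
Minute boundaries passed: 105; those not divisible by 10: 105 − 10 = 95; dropped labels = 2 × 95 = 190.
Actual frame index = 190660 − 190 = 190470.

190470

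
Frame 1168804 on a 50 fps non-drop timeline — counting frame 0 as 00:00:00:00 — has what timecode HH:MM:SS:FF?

1168804 ÷ 50 = 23376 full seconds, remainder 4 frames.
23376 s = 6 h 29 min 36 s.
Timecode: 06:29:36:04.

06:29:36:04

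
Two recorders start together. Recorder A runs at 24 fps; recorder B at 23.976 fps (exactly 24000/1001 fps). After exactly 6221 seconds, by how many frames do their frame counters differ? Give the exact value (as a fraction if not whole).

149304/1001 frames

A emits 24 × 6221 = 149304 frames; B emits 24000/1001 × 6221 = 149304000/1001.
Difference = 149304/1001 frames (≈ 149.1548); B is behind A.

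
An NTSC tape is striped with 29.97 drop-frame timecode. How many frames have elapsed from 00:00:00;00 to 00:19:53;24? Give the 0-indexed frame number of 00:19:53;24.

As if non-drop at 30 labels/s: (0 × 3600 + 19 × 60 + 53) × 30 + 24 = 35814.
Minute boundaries passed: 19; those not divisible by 10: 19 − 1 = 18; dropped labels = 2 × 18 = 36.
Actual frame index = 35814 − 36 = 35778.

35778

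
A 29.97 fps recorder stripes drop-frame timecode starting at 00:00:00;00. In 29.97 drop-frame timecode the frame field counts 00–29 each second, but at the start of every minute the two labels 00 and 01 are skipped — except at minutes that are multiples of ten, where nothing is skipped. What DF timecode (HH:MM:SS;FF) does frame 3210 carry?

Ten DF minutes hold 17982 frames, so frame 3210 lies in block 0 (frames 0–17981) with 3210 frames into that block.
The block's first minute is 1800 frames and the rest 1798 each; 3210 frames reaches minute 1, so 0 × 18 + 1 × 2 = 2 labels have been skipped so far.
Adding those back, label number 3210 + 2 = 3212 at 30 labels/s is 107 s + 2 f = 0 h 1 min 47 s frame 2, i.e. 00:01:47;02.

00:01:47;02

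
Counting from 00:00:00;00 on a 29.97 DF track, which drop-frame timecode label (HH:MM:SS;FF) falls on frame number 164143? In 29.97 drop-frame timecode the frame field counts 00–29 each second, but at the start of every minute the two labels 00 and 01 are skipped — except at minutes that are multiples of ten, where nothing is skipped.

Ten DF minutes hold 17982 frames, so frame 164143 lies in block 9 (frames 161838–179819) with 2305 frames into that block.
The block's first minute is 1800 frames and the rest 1798 each; 2305 frames reaches minute 1, so 9 × 18 + 1 × 2 = 164 labels have been skipped so far.
Adding those back, label number 164143 + 164 = 164307 at 30 labels/s is 5476 s + 27 f = 1 h 31 min 16 s frame 27, i.e. 01:31:16;27.

01:31:16;27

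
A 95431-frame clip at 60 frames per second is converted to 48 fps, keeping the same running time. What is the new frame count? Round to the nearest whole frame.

76345 frames

Frames at target rate = 95431 × (48) / (60) = 381724/5 ≈ 76344.800.
Nearest whole frame: 76345.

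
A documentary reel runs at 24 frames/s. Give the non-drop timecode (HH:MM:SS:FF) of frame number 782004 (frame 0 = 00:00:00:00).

782004 ÷ 24 = 32583 full seconds, remainder 12 frames.
32583 s = 9 h 3 min 3 s.
Timecode: 09:03:03:12.

09:03:03:12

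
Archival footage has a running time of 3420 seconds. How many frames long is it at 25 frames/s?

Frames = 3420 × 25 = 85500.

85500 frames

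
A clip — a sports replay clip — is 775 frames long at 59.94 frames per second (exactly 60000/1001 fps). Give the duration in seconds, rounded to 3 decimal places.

12.930 seconds

Running time = 775 × 1001/60000 = 31031/2400 s ≈ 12.930 s.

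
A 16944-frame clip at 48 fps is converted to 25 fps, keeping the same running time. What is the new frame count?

8825 frames

Target frames = source frames × (target rate / source rate) = 16944 × (25)/(48) = 16944 × 25/48 = 8825.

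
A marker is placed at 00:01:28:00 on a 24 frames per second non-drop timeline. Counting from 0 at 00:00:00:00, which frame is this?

2112

Total seconds to the label: (0 × 3600 + 1 × 60 + 28) = 88.
Frame index = 88 × 24 + 0 = 2112.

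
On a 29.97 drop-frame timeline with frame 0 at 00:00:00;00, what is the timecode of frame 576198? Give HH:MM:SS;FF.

Ten DF minutes hold 17982 frames, so frame 576198 lies in block 32 (frames 575424–593405) with 774 frames into that block.
The block's first minute is 1800 frames and the rest 1798 each; 774 frames reaches minute 0, so 32 × 18 + 0 × 2 = 576 labels have been skipped so far.
Adding those back, label number 576198 + 576 = 576774 at 30 labels/s is 19225 s + 24 f = 5 h 20 min 25 s frame 24, i.e. 05:20:25;24.

05:20:25;24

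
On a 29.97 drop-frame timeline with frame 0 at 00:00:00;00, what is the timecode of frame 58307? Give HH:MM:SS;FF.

00:32:25;15

Each 10-minute DF block holds 10 × 60 × 30 − 9 × 2 = 17982 frames. 58307 ÷ 17982 → 3 full blocks, remainder 4361.
Within the partial block the first minute is 1800 frames and each further minute 1798, so 2 further minute boundaries passed. Total skipped labels = 18 × 3 + 2 × 2 = 58.
Non-drop label index = 58307 + 58 = 58365; at 30 labels/s that is 00:32:25:15, i.e. DF 00:32:25;15.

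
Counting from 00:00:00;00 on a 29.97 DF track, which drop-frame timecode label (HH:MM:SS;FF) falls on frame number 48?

00:00:01;18

Each 10-minute DF block holds 10 × 60 × 30 − 9 × 2 = 17982 frames. 48 ÷ 17982 → 0 full blocks, remainder 48.
Within the partial block the first minute is 1800 frames and each further minute 1798, so 0 further minute boundaries passed. Total skipped labels = 18 × 0 + 2 × 0 = 0.
Non-drop label index = 48 + 0 = 48; at 30 labels/s that is 00:00:01:18, i.e. DF 00:00:01;18.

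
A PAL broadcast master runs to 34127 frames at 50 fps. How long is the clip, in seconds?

Running time = 34127 / (50) = 682.54 s.

682.54 seconds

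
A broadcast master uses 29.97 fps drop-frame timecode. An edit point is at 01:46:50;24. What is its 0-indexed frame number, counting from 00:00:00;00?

192132

As if non-drop at 30 labels/s: (1 × 3600 + 46 × 60 + 50) × 30 + 24 = 192324.
Minute boundaries passed: 106; those not divisible by 10: 106 − 10 = 96; dropped labels = 2 × 96 = 192.
Actual frame index = 192324 − 192 = 192132.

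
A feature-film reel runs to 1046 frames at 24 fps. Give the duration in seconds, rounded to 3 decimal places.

Running time = 1046 × 1/24 = 523/12 s ≈ 43.583 s.

43.583 seconds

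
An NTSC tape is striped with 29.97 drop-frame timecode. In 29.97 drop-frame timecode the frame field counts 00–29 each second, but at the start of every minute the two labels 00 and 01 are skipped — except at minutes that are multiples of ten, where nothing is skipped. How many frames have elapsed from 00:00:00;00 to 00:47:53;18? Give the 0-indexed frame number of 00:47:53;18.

86122

Complete 10-minute blocks: 4, each 17982 frames → 71928.
Remaining 7 whole minutes in the current block: 1800 + 6 × 1798 = 12588 frames.
Within the current minute: 53 × 30 + 18 − 2 = 1606 (labels ;00/;01 skipped at this minute). Total = 71928 + 12588 + 1606 = 86122.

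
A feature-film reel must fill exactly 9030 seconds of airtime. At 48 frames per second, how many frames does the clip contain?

Frames = 9030 × 48 = 433440.

433440 frames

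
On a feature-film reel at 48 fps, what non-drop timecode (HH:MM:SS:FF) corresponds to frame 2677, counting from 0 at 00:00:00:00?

2677 ÷ 48 = 55 full seconds, remainder 37 frames.
55 s = 0 h 0 min 55 s.
Timecode: 00:00:55:37.

00:00:55:37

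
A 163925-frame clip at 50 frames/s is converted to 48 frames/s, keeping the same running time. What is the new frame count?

157368 frames

Target frames = source frames × (target rate / source rate) = 163925 × (48)/(50) = 163925 × 24/25 = 157368.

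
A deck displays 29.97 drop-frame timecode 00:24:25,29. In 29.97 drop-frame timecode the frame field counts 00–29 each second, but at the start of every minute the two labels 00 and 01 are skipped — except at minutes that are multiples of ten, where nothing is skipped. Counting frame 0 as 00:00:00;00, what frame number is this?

43935

As if non-drop at 30 labels/s: (0 × 3600 + 24 × 60 + 25) × 30 + 29 = 43979.
Minute boundaries passed: 24; those not divisible by 10: 24 − 2 = 22; dropped labels = 2 × 22 = 44.
Actual frame index = 43979 − 44 = 43935.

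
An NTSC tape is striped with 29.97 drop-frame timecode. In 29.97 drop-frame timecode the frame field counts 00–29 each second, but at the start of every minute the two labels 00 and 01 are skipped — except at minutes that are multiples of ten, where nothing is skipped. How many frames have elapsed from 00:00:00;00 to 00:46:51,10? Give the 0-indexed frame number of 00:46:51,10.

84256

Complete 10-minute blocks: 4, each 17982 frames → 71928.
Remaining 6 whole minutes in the current block: 1800 + 5 × 1798 = 10790 frames.
Within the current minute: 51 × 30 + 10 − 2 = 1538 (labels ;00/;01 skipped at this minute). Total = 71928 + 10790 + 1538 = 84256.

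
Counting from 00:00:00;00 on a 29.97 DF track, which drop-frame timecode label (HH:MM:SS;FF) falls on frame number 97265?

00:54:05;13

Ten DF minutes hold 17982 frames, so frame 97265 lies in block 5 (frames 89910–107891) with 7355 frames into that block.
The block's first minute is 1800 frames and the rest 1798 each; 7355 frames reaches minute 4, so 5 × 18 + 4 × 2 = 98 labels have been skipped so far.
Adding those back, label number 97265 + 98 = 97363 at 30 labels/s is 3245 s + 13 f = 0 h 54 min 5 s frame 13, i.e. 00:54:05;13.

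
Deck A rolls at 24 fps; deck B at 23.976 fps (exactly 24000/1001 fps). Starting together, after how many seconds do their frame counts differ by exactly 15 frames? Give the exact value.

The gap grows by |24000/1001 − 24| = 24/1001 frames per second.
Time for a 15-frame gap: 15 ÷ (24/1001) = 625.625 s.

625.625 seconds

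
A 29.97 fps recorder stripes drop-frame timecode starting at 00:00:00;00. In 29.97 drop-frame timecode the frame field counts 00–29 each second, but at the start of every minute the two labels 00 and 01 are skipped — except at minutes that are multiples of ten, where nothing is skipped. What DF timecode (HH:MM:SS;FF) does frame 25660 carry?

00:14:16;06

Ten DF minutes hold 17982 frames, so frame 25660 lies in block 1 (frames 17982–35963) with 7678 frames into that block.
The block's first minute is 1800 frames and the rest 1798 each; 7678 frames reaches minute 4, so 1 × 18 + 4 × 2 = 26 labels have been skipped so far.
Adding those back, label number 25660 + 26 = 25686 at 30 labels/s is 856 s + 6 f = 0 h 14 min 16 s frame 6, i.e. 00:14:16;06.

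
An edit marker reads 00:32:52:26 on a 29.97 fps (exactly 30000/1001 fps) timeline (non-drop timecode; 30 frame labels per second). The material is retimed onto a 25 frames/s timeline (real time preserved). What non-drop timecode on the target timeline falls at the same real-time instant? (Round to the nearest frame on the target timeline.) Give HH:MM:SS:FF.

00:32:54:21

Source frame index: (0×3600 + 32×60 + 52) × 30 + 26 = 59186.
Real time: 59186 / (30000/1001) = 29622593/15000 s.
Target frame: (29622593/15000) × (25) = 29622593/600 ≈ 49370.988 → 49371.
At 25 labels/s: frame 49371 → 00:32:54:21.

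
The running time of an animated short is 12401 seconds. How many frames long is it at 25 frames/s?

Frames = 12401 × 25 = 310025.

310025 frames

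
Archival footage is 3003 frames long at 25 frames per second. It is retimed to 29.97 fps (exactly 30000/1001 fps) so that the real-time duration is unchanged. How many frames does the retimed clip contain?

3600 frames

Target frames = source frames × (target rate / source rate) = 3003 × (30000/1001)/(25) = 3003 × 1200/1001 = 3600.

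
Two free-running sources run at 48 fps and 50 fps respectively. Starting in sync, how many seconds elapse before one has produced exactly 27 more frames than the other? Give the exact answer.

The gap grows by |50 − 48| = 2 frames per second.
Time for a 27-frame gap: 27 ÷ (2) = 13.5 s.

13.5 seconds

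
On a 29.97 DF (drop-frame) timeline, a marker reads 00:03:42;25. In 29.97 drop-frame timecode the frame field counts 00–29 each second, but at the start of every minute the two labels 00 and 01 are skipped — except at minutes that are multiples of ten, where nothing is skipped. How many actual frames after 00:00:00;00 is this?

6679

Complete 10-minute blocks: 0, each 17982 frames → 0.
Remaining 3 whole minutes in the current block: 1800 + 2 × 1798 = 5396 frames.
Within the current minute: 42 × 30 + 25 − 2 = 1283 (labels ;00/;01 skipped at this minute). Total = 0 + 5396 + 1283 = 6679.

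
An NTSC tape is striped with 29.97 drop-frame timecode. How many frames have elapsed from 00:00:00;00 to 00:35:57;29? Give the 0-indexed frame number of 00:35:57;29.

Complete 10-minute blocks: 3, each 17982 frames → 53946.
Remaining 5 whole minutes in the current block: 1800 + 4 × 1798 = 8992 frames.
Within the current minute: 57 × 30 + 29 − 2 = 1737 (labels ;00/;01 skipped at this minute). Total = 53946 + 8992 + 1737 = 64675.

64675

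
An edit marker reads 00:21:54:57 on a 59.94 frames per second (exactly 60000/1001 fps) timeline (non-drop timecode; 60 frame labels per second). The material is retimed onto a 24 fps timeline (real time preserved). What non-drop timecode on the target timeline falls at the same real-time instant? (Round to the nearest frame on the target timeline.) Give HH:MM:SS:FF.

00:21:56:06

Source frame index: (0×3600 + 21×60 + 54) × 60 + 57 = 78897.
Real time: 78897 / (60000/1001) = 26325299/20000 s.
Target frame: (26325299/20000) × (24) = 78975897/2500 ≈ 31590.359 → 31590.
At 24 labels/s: frame 31590 → 00:21:56:06.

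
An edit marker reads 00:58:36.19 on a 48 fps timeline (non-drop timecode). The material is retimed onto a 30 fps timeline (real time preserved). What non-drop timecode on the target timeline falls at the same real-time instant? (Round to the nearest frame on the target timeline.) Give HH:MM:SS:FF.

Source frame index: (0×3600 + 58×60 + 36) × 48 + 19 = 168787.
Real time: 168787 / (48) = 168787/48 s.
Target frame: (168787/48) × (30) = 843935/8 ≈ 105491.875 → 105492.
At 30 labels/s: frame 105492 → 00:58:36:12.

00:58:36:12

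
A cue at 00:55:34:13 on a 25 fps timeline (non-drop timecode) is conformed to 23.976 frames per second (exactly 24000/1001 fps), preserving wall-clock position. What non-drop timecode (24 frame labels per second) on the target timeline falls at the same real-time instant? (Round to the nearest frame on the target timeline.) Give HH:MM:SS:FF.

00:55:31:05

Source frame index: (0×3600 + 55×60 + 34) × 25 + 13 = 83363.
Real time: 83363 / (25) = 83363/25 s.
Target frame: (83363/25) × (24000/1001) = 11432640/143 ≈ 79948.531 → 79949.
At 24 labels/s: frame 79949 → 00:55:31:05.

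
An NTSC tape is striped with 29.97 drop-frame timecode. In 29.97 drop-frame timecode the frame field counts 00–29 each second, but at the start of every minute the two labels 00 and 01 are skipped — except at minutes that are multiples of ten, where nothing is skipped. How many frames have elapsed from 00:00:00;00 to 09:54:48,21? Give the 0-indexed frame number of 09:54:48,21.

1069591

Complete 10-minute blocks: 59, each 17982 frames → 1060938.
Remaining 4 whole minutes in the current block: 1800 + 3 × 1798 = 7194 frames.
Within the current minute: 48 × 30 + 21 − 2 = 1459 (labels ;00/;01 skipped at this minute). Total = 1060938 + 7194 + 1459 = 1069591.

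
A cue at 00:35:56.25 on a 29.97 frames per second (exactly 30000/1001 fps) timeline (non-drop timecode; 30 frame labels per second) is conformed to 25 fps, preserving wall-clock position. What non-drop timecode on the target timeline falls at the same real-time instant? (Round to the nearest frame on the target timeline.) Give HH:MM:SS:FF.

00:35:59:00

Source frame index: (0×3600 + 35×60 + 56) × 30 + 25 = 64705.
Real time: 64705 / (30000/1001) = 12953941/6000 s.
Target frame: (12953941/6000) × (25) = 12953941/240 ≈ 53974.754 → 53975.
At 25 labels/s: frame 53975 → 00:35:59:00.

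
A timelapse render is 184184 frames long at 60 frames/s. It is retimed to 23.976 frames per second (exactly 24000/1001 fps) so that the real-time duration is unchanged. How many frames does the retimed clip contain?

Target frames = source frames × (target rate / source rate) = 184184 × (24000/1001)/(60) = 184184 × 400/1001 = 73600.

73600 frames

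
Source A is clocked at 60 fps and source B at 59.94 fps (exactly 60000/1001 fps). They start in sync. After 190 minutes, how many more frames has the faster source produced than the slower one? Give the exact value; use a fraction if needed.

684000/1001 frames

190 min = 11400 s.
A emits 60 × 11400 = 684000 frames; B emits 60000/1001 × 11400 = 684000000/1001.
Difference = 684000/1001 frames (≈ 683.3167); B is behind A.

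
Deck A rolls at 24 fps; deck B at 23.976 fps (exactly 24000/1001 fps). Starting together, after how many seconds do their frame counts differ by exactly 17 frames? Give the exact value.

The gap grows by |24000/1001 − 24| = 24/1001 frames per second.
Time for a 17-frame gap: 17 ÷ (24/1001) = 17017/24 s.

17017/24 seconds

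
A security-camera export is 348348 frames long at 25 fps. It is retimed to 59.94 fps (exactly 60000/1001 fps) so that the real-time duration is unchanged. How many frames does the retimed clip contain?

Target frames = source frames × (target rate / source rate) = 348348 × (60000/1001)/(25) = 348348 × 2400/1001 = 835200.

835200 frames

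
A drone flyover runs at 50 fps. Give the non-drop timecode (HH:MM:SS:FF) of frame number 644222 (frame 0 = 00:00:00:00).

03:34:44:22

644222 ÷ 50 = 12884 full seconds, remainder 22 frames.
12884 s = 3 h 34 min 44 s.
Timecode: 03:34:44:22.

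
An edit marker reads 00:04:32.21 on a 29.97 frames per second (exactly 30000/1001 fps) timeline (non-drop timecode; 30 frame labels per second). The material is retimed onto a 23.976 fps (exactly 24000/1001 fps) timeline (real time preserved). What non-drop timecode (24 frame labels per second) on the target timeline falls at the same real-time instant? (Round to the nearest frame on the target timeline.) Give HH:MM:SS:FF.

00:04:32:17

Source frame index: (0×3600 + 4×60 + 32) × 30 + 21 = 8181.
Real time: 8181 / (30000/1001) = 2729727/10000 s.
Target frame: (2729727/10000) × (24000/1001) = 32724/5 ≈ 6544.800 → 6545.
At 24 labels/s: frame 6545 → 00:04:32:17.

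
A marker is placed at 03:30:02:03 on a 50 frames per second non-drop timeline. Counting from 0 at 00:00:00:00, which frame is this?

630103

Total seconds to the label: (3 × 3600 + 30 × 60 + 2) = 12602.
Frame index = 12602 × 50 + 3 = 630103.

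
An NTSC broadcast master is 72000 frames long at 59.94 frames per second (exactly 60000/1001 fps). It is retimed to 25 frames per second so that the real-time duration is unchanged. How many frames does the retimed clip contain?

Target frames = source frames × (target rate / source rate) = 72000 × (25)/(60000/1001) = 72000 × 1001/2400 = 30030.

30030 frames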